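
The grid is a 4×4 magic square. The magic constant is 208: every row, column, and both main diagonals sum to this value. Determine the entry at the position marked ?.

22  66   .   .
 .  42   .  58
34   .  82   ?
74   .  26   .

Using column 1: 22 + 34 + 74 + ? → (2,1) = 208 − 130 = 78.
Main diagonal must total 208; the given cells sum to 146, so (4,4) = 62.
From row 2, 208 − (78 + 42 + 58) gives (2,3) = 30.
From row 4, 208 − (74 + 26 + 62) gives (4,2) = 46.
Using column 2: 66 + 42 + 46 + ? → (3,2) = 208 − 154 = 54.
Column 3 needs 208; the known cells sum to 138, so (1,3) = 70.
Anti-diagonal: 30 + 54 + 74 + ? = 208, so (1,4) = 50.
From row 3, 208 − (34 + 54 + 82) gives (3,4) = 38.

38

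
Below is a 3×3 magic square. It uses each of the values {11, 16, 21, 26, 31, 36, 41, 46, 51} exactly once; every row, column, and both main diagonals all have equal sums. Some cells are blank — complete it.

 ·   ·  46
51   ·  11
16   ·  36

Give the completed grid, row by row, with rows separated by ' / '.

The 9 entries sum to 279, so each line sums to 279/3 = 93.
Row 2 needs 93; the known cells sum to 62, so (2,2) = 31.
Row 3 needs 93; the known cells sum to 52, so (3,2) = 41.
Column 1: 51 + 16 + ? = 93, so (1,1) = 26.
Column 2: 31 + 41 + ? = 93, so (1,2) = 21.

26 21 46 / 51 31 11 / 16 41 36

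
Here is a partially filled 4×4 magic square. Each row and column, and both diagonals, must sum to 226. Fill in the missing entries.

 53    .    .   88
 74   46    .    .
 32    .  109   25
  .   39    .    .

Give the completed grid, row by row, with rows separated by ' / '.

Row 3: 32 + 109 + 25 + ? = 226, so (3,2) = 60.
Column 1: 53 + 74 + 32 + ? = 226, so (4,1) = 67.
Using column 2: 46 + 60 + 39 + ? → (1,2) = 226 − 145 = 81.
The remaining cell in main diagonal is (4,4) = 226 − 208 = 18.
The remaining cell in anti-diagonal is (2,3) = 226 − 215 = 11.
Using row 1: 53 + 81 + 88 + ? → (1,3) = 226 − 222 = 4.
Row 2 must total 226; the given cells sum to 131, so (2,4) = 95.
Using row 4: 67 + 39 + 18 + ? → (4,3) = 226 − 124 = 102.

53 81 4 88 / 74 46 11 95 / 32 60 109 25 / 67 39 102 18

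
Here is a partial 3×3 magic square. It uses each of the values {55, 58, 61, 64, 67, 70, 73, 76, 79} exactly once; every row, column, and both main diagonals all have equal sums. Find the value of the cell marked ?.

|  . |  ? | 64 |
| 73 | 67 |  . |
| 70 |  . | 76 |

79

The 9 entries sum to 603, so each line sums to 603/3 = 201.
Row 2 must total 201; the given cells sum to 140, so (2,3) = 61.
From row 3, 201 − (70 + 76) gives (3,2) = 55.
Column 1: 73 + 70 + ? = 201, so (1,1) = 58.
The remaining cell in column 2 is (1,2) = 201 − 122 = 79.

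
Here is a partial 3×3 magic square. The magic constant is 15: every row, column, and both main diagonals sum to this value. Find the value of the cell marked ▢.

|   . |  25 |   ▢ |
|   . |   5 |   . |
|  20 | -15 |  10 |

-10

Main diagonal needs 15; the known cells sum to 15, so (1,1) = 0.
Using anti-diagonal: 5 + 20 + ? → (1,3) = 15 − 25 = -10.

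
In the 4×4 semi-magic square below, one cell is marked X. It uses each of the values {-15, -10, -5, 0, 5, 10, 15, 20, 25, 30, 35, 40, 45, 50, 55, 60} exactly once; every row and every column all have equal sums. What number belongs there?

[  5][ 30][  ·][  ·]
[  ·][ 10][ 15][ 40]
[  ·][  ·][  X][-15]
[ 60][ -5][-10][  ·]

50

The 16 entries sum to 360, so each line sums to 360/4 = 90.
The remaining cell in row 2 is (2,1) = 90 − 65 = 25.
Row 4: 60 + (-5) + (-10) + ? = 90, so (4,4) = 45.
The remaining cell in column 1 is (3,1) = 90 − 90 = 0.
The remaining cell in column 2 is (3,2) = 90 − 35 = 55.
The remaining cell in column 4 is (1,4) = 90 − 70 = 20.
Row 1: 5 + 30 + 20 + ? = 90, so (1,3) = 35.
Row 3 must total 90; the given cells sum to 40, so (3,3) = 50.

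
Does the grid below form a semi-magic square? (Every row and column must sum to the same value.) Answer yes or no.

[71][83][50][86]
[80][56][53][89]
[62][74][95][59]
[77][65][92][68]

No — column 1 sums to 290 but row 4 sums to 302.

Row 1: 71 + 83 + 50 + 86 = 290.
Row 2: 80 + 56 + 53 + 89 = 278.
Row 3: 62 + 74 + 95 + 59 = 290.
Row 4: 77 + 65 + 92 + 68 = 302.
Column 1: 71 + 80 + 62 + 77 = 290.
Column 2: 83 + 56 + 74 + 65 = 278.
Column 3: 50 + 53 + 95 + 92 = 290.
Column 4: 86 + 89 + 59 + 68 = 302.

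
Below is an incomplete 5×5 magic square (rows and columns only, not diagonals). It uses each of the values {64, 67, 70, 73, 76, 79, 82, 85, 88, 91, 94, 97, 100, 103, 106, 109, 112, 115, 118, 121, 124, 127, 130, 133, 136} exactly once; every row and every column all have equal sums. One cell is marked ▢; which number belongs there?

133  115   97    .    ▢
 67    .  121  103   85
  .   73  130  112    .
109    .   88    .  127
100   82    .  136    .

76

The 25 entries sum to 2500, so each line sums to 2500/5 = 500.
Row 2 must total 500; the given cells sum to 376, so (2,2) = 124.
Column 1 must total 500; the given cells sum to 409, so (3,1) = 91.
From column 2, 500 − (115 + 124 + 73 + 82) gives (4,2) = 106.
Column 3: 97 + 121 + 130 + 88 + ? = 500, so (5,3) = 64.
Row 3: 91 + 73 + 130 + 112 + ? = 500, so (3,5) = 94.
Using row 4: 109 + 106 + 88 + 127 + ? → (4,4) = 500 − 430 = 70.
Row 5 must total 500; the given cells sum to 382, so (5,5) = 118.
Column 4: 103 + 112 + 70 + 136 + ? = 500, so (1,4) = 79.
From column 5, 500 − (85 + 94 + 127 + 118) gives (1,5) = 76.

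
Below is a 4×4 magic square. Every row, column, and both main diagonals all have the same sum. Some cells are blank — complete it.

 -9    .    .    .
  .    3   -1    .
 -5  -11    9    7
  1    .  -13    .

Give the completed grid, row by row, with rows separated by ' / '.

-9 -7 5 11 / 13 3 -1 -15 / -5 -11 9 7 / 1 15 -13 -3

Row 3 is already complete: -5 + -11 + 9 + 7 = 0, so that is the magic constant.
Column 1: -9 + (-5) + 1 + ? = 0, so (2,1) = 13.
The remaining cell in column 3 is (1,3) = 0 − (-5) = 5.
From main diagonal, 0 − (-9 + 3 + 9) gives (4,4) = -3.
From anti-diagonal, 0 − (-1 + (-11) + 1) gives (1,4) = 11.
Row 1: -9 + 5 + 11 + ? = 0, so (1,2) = -7.
Using row 2: 13 + 3 + (-1) + ? → (2,4) = 0 − 15 = -15.
Row 4 needs 0; the known cells sum to -15, so (4,2) = 15.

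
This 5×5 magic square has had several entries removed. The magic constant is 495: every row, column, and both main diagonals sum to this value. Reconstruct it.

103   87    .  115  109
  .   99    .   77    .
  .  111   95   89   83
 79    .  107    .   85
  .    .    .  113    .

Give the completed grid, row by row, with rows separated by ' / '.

103 87 81 115 109 / 105 99 93 77 121 / 117 111 95 89 83 / 79 123 107 101 85 / 91 75 119 113 97

From row 1, 495 − (103 + 87 + 115 + 109) gives (1,3) = 81.
The remaining cell in row 3 is (3,1) = 495 − 378 = 117.
Using column 4: 115 + 77 + 89 + 113 + ? → (4,4) = 495 − 394 = 101.
Using main diagonal: 103 + 99 + 95 + 101 + ? → (5,5) = 495 − 398 = 97.
Row 4 needs 495; the known cells sum to 372, so (4,2) = 123.
The remaining cell in column 2 is (5,2) = 495 − 420 = 75.
From column 5, 495 − (109 + 83 + 85 + 97) gives (2,5) = 121.
From anti-diagonal, 495 − (109 + 77 + 95 + 123) gives (5,1) = 91.
Row 5 needs 495; the known cells sum to 376, so (5,3) = 119.
Using column 1: 103 + 117 + 79 + 91 + ? → (2,1) = 495 − 390 = 105.
From column 3, 495 − (81 + 95 + 107 + 119) gives (2,3) = 93.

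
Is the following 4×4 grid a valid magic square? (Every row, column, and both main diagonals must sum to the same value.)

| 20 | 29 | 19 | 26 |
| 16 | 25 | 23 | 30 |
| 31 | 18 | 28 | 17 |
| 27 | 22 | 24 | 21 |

Row 1: 20 + 29 + 19 + 26 = 94.
Row 2: 16 + 25 + 23 + 30 = 94.
Row 3: 31 + 18 + 28 + 17 = 94.
Row 4: 27 + 22 + 24 + 21 = 94.
Column 1: 20 + 16 + 31 + 27 = 94.
Column 2: 29 + 25 + 18 + 22 = 94.
Column 3: 19 + 23 + 28 + 24 = 94.
Column 4: 26 + 30 + 17 + 21 = 94.
Main diagonal: 20 + 25 + 28 + 21 = 94.
Anti-diagonal: 26 + 23 + 18 + 27 = 94.
All lines sum to 94.

Yes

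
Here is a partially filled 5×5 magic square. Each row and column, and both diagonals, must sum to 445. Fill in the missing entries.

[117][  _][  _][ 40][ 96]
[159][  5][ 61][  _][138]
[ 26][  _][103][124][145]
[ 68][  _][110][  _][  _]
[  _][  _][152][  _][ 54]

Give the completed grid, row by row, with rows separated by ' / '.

117 173 19 40 96 / 159 5 61 82 138 / 26 47 103 124 145 / 68 89 110 166 12 / 75 131 152 33 54

Row 2 must total 445; the given cells sum to 363, so (2,4) = 82.
From row 3, 445 − (26 + 103 + 124 + 145) gives (3,2) = 47.
The remaining cell in column 1 is (5,1) = 445 − 370 = 75.
From column 3, 445 − (61 + 103 + 110 + 152) gives (1,3) = 19.
Column 5 must total 445; the given cells sum to 433, so (4,5) = 12.
Main diagonal: 117 + 5 + 103 + 54 + ? = 445, so (4,4) = 166.
Anti-diagonal needs 445; the known cells sum to 356, so (4,2) = 89.
From row 1, 445 − (117 + 19 + 40 + 96) gives (1,2) = 173.
Column 2 must total 445; the given cells sum to 314, so (5,2) = 131.
Column 4 needs 445; the known cells sum to 412, so (5,4) = 33.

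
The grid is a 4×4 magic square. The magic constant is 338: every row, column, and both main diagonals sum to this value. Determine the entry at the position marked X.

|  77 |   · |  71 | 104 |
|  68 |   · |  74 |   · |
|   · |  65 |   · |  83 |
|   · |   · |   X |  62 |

Row 1 needs 338; the known cells sum to 252, so (1,2) = 86.
Column 4 needs 338; the known cells sum to 249, so (2,4) = 89.
Anti-diagonal must total 338; the given cells sum to 243, so (4,1) = 95.
Row 2: 68 + 74 + 89 + ? = 338, so (2,2) = 107.
Column 1 needs 338; the known cells sum to 240, so (3,1) = 98.
The remaining cell in column 2 is (4,2) = 338 − 258 = 80.
Using main diagonal: 77 + 107 + 62 + ? → (3,3) = 338 − 246 = 92.
Row 4: 95 + 80 + 62 + ? = 338, so (4,3) = 101.

101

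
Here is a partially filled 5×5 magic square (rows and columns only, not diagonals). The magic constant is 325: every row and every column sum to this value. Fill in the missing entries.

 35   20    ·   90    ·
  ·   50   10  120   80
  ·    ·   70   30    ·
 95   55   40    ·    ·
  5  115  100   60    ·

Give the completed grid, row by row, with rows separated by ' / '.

35 20 105 90 75 / 65 50 10 120 80 / 125 85 70 30 15 / 95 55 40 25 110 / 5 115 100 60 45

Row 2 needs 325; the known cells sum to 260, so (2,1) = 65.
The remaining cell in row 5 is (5,5) = 325 − 280 = 45.
Column 1 needs 325; the known cells sum to 200, so (3,1) = 125.
Column 2 must total 325; the given cells sum to 240, so (3,2) = 85.
From column 3, 325 − (10 + 70 + 40 + 100) gives (1,3) = 105.
Using column 4: 90 + 120 + 30 + 60 + ? → (4,4) = 325 − 300 = 25.
Row 1 needs 325; the known cells sum to 250, so (1,5) = 75.
Using row 3: 125 + 85 + 70 + 30 + ? → (3,5) = 325 − 310 = 15.
Using row 4: 95 + 55 + 40 + 25 + ? → (4,5) = 325 − 215 = 110.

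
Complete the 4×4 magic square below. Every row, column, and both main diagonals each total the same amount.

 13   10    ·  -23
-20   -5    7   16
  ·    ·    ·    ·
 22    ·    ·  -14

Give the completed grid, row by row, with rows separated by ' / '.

13 10 -2 -23 / -20 -5 7 16 / -17 -8 4 19 / 22 1 -11 -14

Row 2 is already complete: -20 + -5 + 7 + 16 = -2, so that is the magic constant.
From row 1, -2 − (13 + 10 + (-23)) gives (1,3) = -2.
Using column 1: 13 + (-20) + 22 + ? → (3,1) = -2 − 15 = -17.
Column 4: -23 + 16 + (-14) + ? = -2, so (3,4) = 19.
Main diagonal needs -2; the known cells sum to -6, so (3,3) = 4.
The remaining cell in anti-diagonal is (3,2) = -2 − 6 = -8.
Column 2 must total -2; the given cells sum to -3, so (4,2) = 1.
Column 3 needs -2; the known cells sum to 9, so (4,3) = -11.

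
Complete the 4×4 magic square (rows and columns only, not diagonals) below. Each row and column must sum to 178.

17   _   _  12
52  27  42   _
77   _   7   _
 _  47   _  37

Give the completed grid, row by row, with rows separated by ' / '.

17 82 67 12 / 52 27 42 57 / 77 22 7 72 / 32 47 62 37

The remaining cell in row 2 is (2,4) = 178 − 121 = 57.
Column 1 must total 178; the given cells sum to 146, so (4,1) = 32.
Column 4 must total 178; the given cells sum to 106, so (3,4) = 72.
Row 3 must total 178; the given cells sum to 156, so (3,2) = 22.
From row 4, 178 − (32 + 47 + 37) gives (4,3) = 62.
The remaining cell in column 2 is (1,2) = 178 − 96 = 82.
Using column 3: 42 + 7 + 62 + ? → (1,3) = 178 − 111 = 67.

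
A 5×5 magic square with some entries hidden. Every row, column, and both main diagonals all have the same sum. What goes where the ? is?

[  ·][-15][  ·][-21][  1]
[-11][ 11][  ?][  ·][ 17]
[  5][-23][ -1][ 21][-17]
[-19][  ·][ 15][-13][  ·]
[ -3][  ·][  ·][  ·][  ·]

Row 3 is complete and sums to -15; that is the magic constant.
Column 1 must total -15; the given cells sum to -28, so (1,1) = 13.
Using main diagonal: 13 + 11 + (-1) + (-13) + ? → (5,5) = -15 − 10 = -25.
Row 1 needs -15; the known cells sum to -22, so (1,3) = 7.
Column 5: 1 + 17 + (-17) + (-25) + ? = -15, so (4,5) = 9.
Row 4 must total -15; the given cells sum to -8, so (4,2) = -7.
Using column 2: -15 + 11 + (-23) + (-7) + ? → (5,2) = -15 − (-34) = 19.
Anti-diagonal must total -15; the given cells sum to -10, so (2,4) = -5.
Row 2 needs -15; the known cells sum to 12, so (2,3) = -27.

-27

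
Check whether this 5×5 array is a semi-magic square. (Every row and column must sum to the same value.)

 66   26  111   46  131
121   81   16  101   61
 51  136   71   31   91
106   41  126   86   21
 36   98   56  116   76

Row 1: 66 + 26 + 111 + 46 + 131 = 380.
Row 2: 121 + 81 + 16 + 101 + 61 = 380.
Row 3: 51 + 136 + 71 + 31 + 91 = 380.
Row 4: 106 + 41 + 126 + 86 + 21 = 380.
Row 5: 36 + 98 + 56 + 116 + 76 = 382.
Column 1: 66 + 121 + 51 + 106 + 36 = 380.
Column 2: 26 + 81 + 136 + 41 + 98 = 382.
Column 3: 111 + 16 + 71 + 126 + 56 = 380.
Column 4: 46 + 101 + 31 + 86 + 116 = 380.
Column 5: 131 + 61 + 91 + 21 + 76 = 380.

No — column 4 sums to 380 but column 2 sums to 382.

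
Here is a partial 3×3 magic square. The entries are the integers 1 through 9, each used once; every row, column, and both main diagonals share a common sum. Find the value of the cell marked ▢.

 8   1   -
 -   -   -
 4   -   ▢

2

The entries are 1 through 9, which sum to 45, so each line sums to 45/3 = 15.
Row 1 needs 15; the known cells sum to 9, so (1,3) = 6.
Using column 1: 8 + 4 + ? → (2,1) = 15 − 12 = 3.
Anti-diagonal needs 15; the known cells sum to 10, so (2,2) = 5.
The remaining cell in row 2 is (2,3) = 15 − 8 = 7.
From column 2, 15 − (1 + 5) gives (3,2) = 9.
The remaining cell in column 3 is (3,3) = 15 − 13 = 2.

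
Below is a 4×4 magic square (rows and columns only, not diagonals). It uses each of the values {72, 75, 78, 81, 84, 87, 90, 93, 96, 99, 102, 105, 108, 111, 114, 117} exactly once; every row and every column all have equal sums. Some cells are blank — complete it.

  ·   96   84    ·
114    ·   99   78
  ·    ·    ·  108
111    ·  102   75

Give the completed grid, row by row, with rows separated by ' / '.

The 16 entries sum to 1512, so each line sums to 1512/4 = 378.
Using row 2: 114 + 99 + 78 + ? → (2,2) = 378 − 291 = 87.
From row 4, 378 − (111 + 102 + 75) gives (4,2) = 90.
From column 2, 378 − (96 + 87 + 90) gives (3,2) = 105.
The remaining cell in column 3 is (3,3) = 378 − 285 = 93.
Column 4: 78 + 108 + 75 + ? = 378, so (1,4) = 117.
Row 1 needs 378; the known cells sum to 297, so (1,1) = 81.
The remaining cell in row 3 is (3,1) = 378 − 306 = 72.

81 96 84 117 / 114 87 99 78 / 72 105 93 108 / 111 90 102 75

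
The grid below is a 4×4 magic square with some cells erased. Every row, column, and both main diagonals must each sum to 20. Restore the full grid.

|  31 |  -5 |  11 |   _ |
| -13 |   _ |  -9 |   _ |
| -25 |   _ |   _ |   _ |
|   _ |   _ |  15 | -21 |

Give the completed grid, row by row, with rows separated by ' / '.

31 -5 11 -17 / -13 7 -9 35 / -25 19 3 23 / 27 -1 15 -21

Row 1 must total 20; the given cells sum to 37, so (1,4) = -17.
Column 1: 31 + (-13) + (-25) + ? = 20, so (4,1) = 27.
The remaining cell in column 3 is (3,3) = 20 − 17 = 3.
The remaining cell in main diagonal is (2,2) = 20 − 13 = 7.
From anti-diagonal, 20 − (-17 + (-9) + 27) gives (3,2) = 19.
The remaining cell in row 2 is (2,4) = 20 − (-15) = 35.
Row 3 needs 20; the known cells sum to -3, so (3,4) = 23.
Row 4 needs 20; the known cells sum to 21, so (4,2) = -1.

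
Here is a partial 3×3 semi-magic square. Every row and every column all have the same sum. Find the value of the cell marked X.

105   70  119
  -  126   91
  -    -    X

Row 1 is complete and sums to 294; that is the magic constant.
From row 2, 294 − (126 + 91) gives (2,1) = 77.
Column 1: 105 + 77 + ? = 294, so (3,1) = 112.
Column 2 needs 294; the known cells sum to 196, so (3,2) = 98.
The remaining cell in column 3 is (3,3) = 294 − 210 = 84.

84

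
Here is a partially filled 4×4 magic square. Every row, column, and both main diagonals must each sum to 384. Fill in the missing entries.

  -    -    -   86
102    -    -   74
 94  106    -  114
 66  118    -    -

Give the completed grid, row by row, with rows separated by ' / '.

122 78 98 86 / 102 82 126 74 / 94 106 70 114 / 66 118 90 110

Row 3 must total 384; the given cells sum to 314, so (3,3) = 70.
Column 1 needs 384; the known cells sum to 262, so (1,1) = 122.
The remaining cell in column 4 is (4,4) = 384 − 274 = 110.
Main diagonal: 122 + 70 + 110 + ? = 384, so (2,2) = 82.
From anti-diagonal, 384 − (86 + 106 + 66) gives (2,3) = 126.
From row 4, 384 − (66 + 118 + 110) gives (4,3) = 90.
Column 2 needs 384; the known cells sum to 306, so (1,2) = 78.
Column 3: 126 + 70 + 90 + ? = 384, so (1,3) = 98.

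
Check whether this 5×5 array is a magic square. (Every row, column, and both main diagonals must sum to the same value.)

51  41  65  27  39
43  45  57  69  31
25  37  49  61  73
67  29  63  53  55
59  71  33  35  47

No — column 2 sums to 223 but main diagonal sums to 245.

Row 1: 51 + 41 + 65 + 27 + 39 = 223.
Row 2: 43 + 45 + 57 + 69 + 31 = 245.
Row 3: 25 + 37 + 49 + 61 + 73 = 245.
Row 4: 67 + 29 + 63 + 53 + 55 = 267.
Row 5: 59 + 71 + 33 + 35 + 47 = 245.
Column 1: 51 + 43 + 25 + 67 + 59 = 245.
Column 2: 41 + 45 + 37 + 29 + 71 = 223.
Column 3: 65 + 57 + 49 + 63 + 33 = 267.
Column 4: 27 + 69 + 61 + 53 + 35 = 245.
Column 5: 39 + 31 + 73 + 55 + 47 = 245.
Main diagonal: 51 + 45 + 49 + 53 + 47 = 245.
Anti-diagonal: 39 + 69 + 49 + 29 + 59 = 245.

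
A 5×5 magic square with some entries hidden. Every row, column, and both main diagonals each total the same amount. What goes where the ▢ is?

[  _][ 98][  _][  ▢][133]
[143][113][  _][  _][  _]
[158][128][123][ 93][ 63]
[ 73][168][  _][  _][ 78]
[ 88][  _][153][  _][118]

Row 3 is complete and sums to 565; that is the magic constant.
Using column 1: 143 + 158 + 73 + 88 + ? → (1,1) = 565 − 462 = 103.
From column 2, 565 − (98 + 113 + 128 + 168) gives (5,2) = 58.
Column 5 must total 565; the given cells sum to 392, so (2,5) = 173.
Main diagonal must total 565; the given cells sum to 457, so (4,4) = 108.
Anti-diagonal must total 565; the given cells sum to 512, so (2,4) = 53.
From row 2, 565 − (143 + 113 + 53 + 173) gives (2,3) = 83.
Row 4: 73 + 168 + 108 + 78 + ? = 565, so (4,3) = 138.
Using row 5: 88 + 58 + 153 + 118 + ? → (5,4) = 565 − 417 = 148.
Column 3: 83 + 123 + 138 + 153 + ? = 565, so (1,3) = 68.
Column 4 must total 565; the given cells sum to 402, so (1,4) = 163.

163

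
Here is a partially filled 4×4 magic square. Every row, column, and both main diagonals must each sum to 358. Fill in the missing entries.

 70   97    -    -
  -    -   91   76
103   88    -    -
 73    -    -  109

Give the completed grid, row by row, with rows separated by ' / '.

The remaining cell in column 1 is (2,1) = 358 − 246 = 112.
The remaining cell in anti-diagonal is (1,4) = 358 − 252 = 106.
The remaining cell in row 1 is (1,3) = 358 − 273 = 85.
Row 2 needs 358; the known cells sum to 279, so (2,2) = 79.
Column 2 needs 358; the known cells sum to 264, so (4,2) = 94.
The remaining cell in column 4 is (3,4) = 358 − 291 = 67.
The remaining cell in main diagonal is (3,3) = 358 − 258 = 100.
Row 4 must total 358; the given cells sum to 276, so (4,3) = 82.

70 97 85 106 / 112 79 91 76 / 103 88 100 67 / 73 94 82 109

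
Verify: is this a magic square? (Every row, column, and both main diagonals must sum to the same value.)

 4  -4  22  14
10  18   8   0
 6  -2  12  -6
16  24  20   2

Row 1: 4 + (-4) + 22 + 14 = 36.
Row 2: 10 + 18 + 8 + 0 = 36.
Row 3: 6 + (-2) + 12 + (-6) = 10.
Row 4: 16 + 24 + 20 + 2 = 62.
Column 1: 4 + 10 + 6 + 16 = 36.
Column 2: -4 + 18 + (-2) + 24 = 36.
Column 3: 22 + 8 + 12 + 20 = 62.
Column 4: 14 + 0 + (-6) + 2 = 10.
Main diagonal: 4 + 18 + 12 + 2 = 36.
Anti-diagonal: 14 + 8 + (-2) + 16 = 36.

No — column 3 sums to 62 but main diagonal sums to 36.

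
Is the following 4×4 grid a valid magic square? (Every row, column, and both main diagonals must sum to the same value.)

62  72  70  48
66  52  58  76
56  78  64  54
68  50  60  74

Yes

Row 1: 62 + 72 + 70 + 48 = 252.
Row 2: 66 + 52 + 58 + 76 = 252.
Row 3: 56 + 78 + 64 + 54 = 252.
Row 4: 68 + 50 + 60 + 74 = 252.
Column 1: 62 + 66 + 56 + 68 = 252.
Column 2: 72 + 52 + 78 + 50 = 252.
Column 3: 70 + 58 + 64 + 60 = 252.
Column 4: 48 + 76 + 54 + 74 = 252.
Main diagonal: 62 + 52 + 64 + 74 = 252.
Anti-diagonal: 48 + 58 + 78 + 68 = 252.
All lines sum to 252.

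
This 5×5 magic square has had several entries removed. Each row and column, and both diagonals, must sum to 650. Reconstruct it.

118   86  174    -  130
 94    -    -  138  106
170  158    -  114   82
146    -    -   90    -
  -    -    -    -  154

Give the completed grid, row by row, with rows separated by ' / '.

Row 1: 118 + 86 + 174 + 130 + ? = 650, so (1,4) = 142.
The remaining cell in row 3 is (3,3) = 650 − 524 = 126.
Column 1: 118 + 94 + 170 + 146 + ? = 650, so (5,1) = 122.
Using column 4: 142 + 138 + 114 + 90 + ? → (5,4) = 650 − 484 = 166.
Column 5: 130 + 106 + 82 + 154 + ? = 650, so (4,5) = 178.
Main diagonal: 118 + 126 + 90 + 154 + ? = 650, so (2,2) = 162.
From anti-diagonal, 650 − (130 + 138 + 126 + 122) gives (4,2) = 134.
Row 2 needs 650; the known cells sum to 500, so (2,3) = 150.
The remaining cell in row 4 is (4,3) = 650 − 548 = 102.
Column 2: 86 + 162 + 158 + 134 + ? = 650, so (5,2) = 110.
Using column 3: 174 + 150 + 126 + 102 + ? → (5,3) = 650 − 552 = 98.

118 86 174 142 130 / 94 162 150 138 106 / 170 158 126 114 82 / 146 134 102 90 178 / 122 110 98 166 154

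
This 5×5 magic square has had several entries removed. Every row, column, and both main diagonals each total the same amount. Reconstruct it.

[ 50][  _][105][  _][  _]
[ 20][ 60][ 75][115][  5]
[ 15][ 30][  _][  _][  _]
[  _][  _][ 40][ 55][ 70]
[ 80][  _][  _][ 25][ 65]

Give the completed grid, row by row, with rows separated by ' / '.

50 90 105 -5 35 / 20 60 75 115 5 / 15 30 45 85 100 / 110 0 40 55 70 / 80 95 10 25 65

Row 2 is already complete: 20 + 60 + 75 + 115 + 5 = 275, so that is the magic constant.
Using column 1: 50 + 20 + 15 + 80 + ? → (4,1) = 275 − 165 = 110.
Main diagonal needs 275; the known cells sum to 230, so (3,3) = 45.
Row 4 needs 275; the known cells sum to 275, so (4,2) = 0.
Using column 3: 105 + 75 + 45 + 40 + ? → (5,3) = 275 − 265 = 10.
Using anti-diagonal: 115 + 45 + 0 + 80 + ? → (1,5) = 275 − 240 = 35.
Row 5 needs 275; the known cells sum to 180, so (5,2) = 95.
Column 2: 60 + 30 + 0 + 95 + ? = 275, so (1,2) = 90.
Column 5 must total 275; the given cells sum to 175, so (3,5) = 100.
Row 1 must total 275; the given cells sum to 280, so (1,4) = -5.
Using row 3: 15 + 30 + 45 + 100 + ? → (3,4) = 275 − 190 = 85.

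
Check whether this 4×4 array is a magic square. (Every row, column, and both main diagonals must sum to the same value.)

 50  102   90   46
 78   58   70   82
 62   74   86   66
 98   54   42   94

Row 1: 50 + 102 + 90 + 46 = 288.
Row 2: 78 + 58 + 70 + 82 = 288.
Row 3: 62 + 74 + 86 + 66 = 288.
Row 4: 98 + 54 + 42 + 94 = 288.
Column 1: 50 + 78 + 62 + 98 = 288.
Column 2: 102 + 58 + 74 + 54 = 288.
Column 3: 90 + 70 + 86 + 42 = 288.
Column 4: 46 + 82 + 66 + 94 = 288.
Main diagonal: 50 + 58 + 86 + 94 = 288.
Anti-diagonal: 46 + 70 + 74 + 98 = 288.
All lines sum to 288.

Yes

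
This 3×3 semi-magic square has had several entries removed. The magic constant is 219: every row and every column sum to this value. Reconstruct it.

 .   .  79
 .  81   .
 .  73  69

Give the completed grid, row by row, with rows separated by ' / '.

The remaining cell in row 3 is (3,1) = 219 − 142 = 77.
Column 2 needs 219; the known cells sum to 154, so (1,2) = 65.
Using column 3: 79 + 69 + ? → (2,3) = 219 − 148 = 71.
Row 1: 65 + 79 + ? = 219, so (1,1) = 75.
Using row 2: 81 + 71 + ? → (2,1) = 219 − 152 = 67.

75 65 79 / 67 81 71 / 77 73 69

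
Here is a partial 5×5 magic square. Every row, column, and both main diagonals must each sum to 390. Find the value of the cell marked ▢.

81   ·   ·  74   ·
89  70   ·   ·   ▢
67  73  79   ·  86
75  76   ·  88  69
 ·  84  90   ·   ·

83

Row 3 needs 390; the known cells sum to 305, so (3,4) = 85.
Row 4: 75 + 76 + 88 + 69 + ? = 390, so (4,3) = 82.
From column 1, 390 − (81 + 89 + 67 + 75) gives (5,1) = 78.
Column 2 must total 390; the given cells sum to 303, so (1,2) = 87.
The remaining cell in main diagonal is (5,5) = 390 − 318 = 72.
Row 5 needs 390; the known cells sum to 324, so (5,4) = 66.
Column 4: 74 + 85 + 88 + 66 + ? = 390, so (2,4) = 77.
From anti-diagonal, 390 − (77 + 79 + 76 + 78) gives (1,5) = 80.
From row 1, 390 − (81 + 87 + 74 + 80) gives (1,3) = 68.
The remaining cell in column 3 is (2,3) = 390 − 319 = 71.
Column 5: 80 + 86 + 69 + 72 + ? = 390, so (2,5) = 83.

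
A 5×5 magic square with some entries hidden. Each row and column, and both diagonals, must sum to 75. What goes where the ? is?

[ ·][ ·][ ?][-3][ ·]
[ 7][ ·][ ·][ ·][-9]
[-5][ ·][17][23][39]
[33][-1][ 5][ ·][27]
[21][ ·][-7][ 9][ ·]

Row 3 must total 75; the given cells sum to 74, so (3,2) = 1.
Row 4 must total 75; the given cells sum to 64, so (4,4) = 11.
Column 1 needs 75; the known cells sum to 56, so (1,1) = 19.
From column 4, 75 − (-3 + 23 + 11 + 9) gives (2,4) = 35.
Using anti-diagonal: 35 + 17 + (-1) + 21 + ? → (1,5) = 75 − 72 = 3.
Column 5 needs 75; the known cells sum to 60, so (5,5) = 15.
Using main diagonal: 19 + 17 + 11 + 15 + ? → (2,2) = 75 − 62 = 13.
Row 2: 7 + 13 + 35 + (-9) + ? = 75, so (2,3) = 29.
Using row 5: 21 + (-7) + 9 + 15 + ? → (5,2) = 75 − 38 = 37.
Column 2: 13 + 1 + (-1) + 37 + ? = 75, so (1,2) = 25.
The remaining cell in column 3 is (1,3) = 75 − 44 = 31.

31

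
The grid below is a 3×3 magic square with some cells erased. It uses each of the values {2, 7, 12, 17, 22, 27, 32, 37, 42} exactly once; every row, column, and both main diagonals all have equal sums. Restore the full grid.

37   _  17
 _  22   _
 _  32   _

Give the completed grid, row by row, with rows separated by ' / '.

37 12 17 / 2 22 42 / 27 32 7

The 9 entries sum to 198, so each line sums to 198/3 = 66.
Row 1 must total 66; the given cells sum to 54, so (1,2) = 12.
The remaining cell in main diagonal is (3,3) = 66 − 59 = 7.
Anti-diagonal must total 66; the given cells sum to 39, so (3,1) = 27.
Column 1: 37 + 27 + ? = 66, so (2,1) = 2.
The remaining cell in column 3 is (2,3) = 66 − 24 = 42.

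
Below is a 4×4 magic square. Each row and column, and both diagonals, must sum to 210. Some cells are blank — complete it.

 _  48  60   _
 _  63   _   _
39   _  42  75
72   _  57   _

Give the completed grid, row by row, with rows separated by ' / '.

69 48 60 33 / 30 63 51 66 / 39 54 42 75 / 72 45 57 36

Row 3: 39 + 42 + 75 + ? = 210, so (3,2) = 54.
From column 2, 210 − (48 + 63 + 54) gives (4,2) = 45.
Column 3: 60 + 42 + 57 + ? = 210, so (2,3) = 51.
Using anti-diagonal: 51 + 54 + 72 + ? → (1,4) = 210 − 177 = 33.
Row 1 must total 210; the given cells sum to 141, so (1,1) = 69.
From row 4, 210 − (72 + 45 + 57) gives (4,4) = 36.
Column 1: 69 + 39 + 72 + ? = 210, so (2,1) = 30.
From column 4, 210 − (33 + 75 + 36) gives (2,4) = 66.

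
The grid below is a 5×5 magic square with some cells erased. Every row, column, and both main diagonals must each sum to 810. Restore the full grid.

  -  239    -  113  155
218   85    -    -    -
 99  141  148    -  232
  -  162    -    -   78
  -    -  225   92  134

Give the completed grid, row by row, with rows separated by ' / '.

Using row 3: 99 + 141 + 148 + 232 + ? → (3,4) = 810 − 620 = 190.
Column 2 needs 810; the known cells sum to 627, so (5,2) = 183.
Column 5 must total 810; the given cells sum to 599, so (2,5) = 211.
Using row 5: 183 + 225 + 92 + 134 + ? → (5,1) = 810 − 634 = 176.
Using anti-diagonal: 155 + 148 + 162 + 176 + ? → (2,4) = 810 − 641 = 169.
Using row 2: 218 + 85 + 169 + 211 + ? → (2,3) = 810 − 683 = 127.
Column 4: 113 + 169 + 190 + 92 + ? = 810, so (4,4) = 246.
From main diagonal, 810 − (85 + 148 + 246 + 134) gives (1,1) = 197.
Row 1: 197 + 239 + 113 + 155 + ? = 810, so (1,3) = 106.
Using column 1: 197 + 218 + 99 + 176 + ? → (4,1) = 810 − 690 = 120.
Column 3 needs 810; the known cells sum to 606, so (4,3) = 204.

197 239 106 113 155 / 218 85 127 169 211 / 99 141 148 190 232 / 120 162 204 246 78 / 176 183 225 92 134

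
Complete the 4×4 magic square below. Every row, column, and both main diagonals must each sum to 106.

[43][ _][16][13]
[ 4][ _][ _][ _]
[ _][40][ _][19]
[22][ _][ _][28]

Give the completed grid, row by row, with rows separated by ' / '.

43 34 16 13 / 4 25 31 46 / 37 40 10 19 / 22 7 49 28

Row 1 must total 106; the given cells sum to 72, so (1,2) = 34.
Column 1: 43 + 4 + 22 + ? = 106, so (3,1) = 37.
From column 4, 106 − (13 + 19 + 28) gives (2,4) = 46.
The remaining cell in anti-diagonal is (2,3) = 106 − 75 = 31.
Row 2 needs 106; the known cells sum to 81, so (2,2) = 25.
The remaining cell in row 3 is (3,3) = 106 − 96 = 10.
Column 2 needs 106; the known cells sum to 99, so (4,2) = 7.
Using column 3: 16 + 31 + 10 + ? → (4,3) = 106 − 57 = 49.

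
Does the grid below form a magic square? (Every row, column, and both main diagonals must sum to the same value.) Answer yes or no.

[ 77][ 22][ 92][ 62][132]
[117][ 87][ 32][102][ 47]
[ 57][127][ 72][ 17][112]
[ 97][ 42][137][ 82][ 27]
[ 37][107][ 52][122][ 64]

Row 1: 77 + 22 + 92 + 62 + 132 = 385.
Row 2: 117 + 87 + 32 + 102 + 47 = 385.
Row 3: 57 + 127 + 72 + 17 + 112 = 385.
Row 4: 97 + 42 + 137 + 82 + 27 = 385.
Row 5: 37 + 107 + 52 + 122 + 64 = 382.
Column 1: 77 + 117 + 57 + 97 + 37 = 385.
Column 2: 22 + 87 + 127 + 42 + 107 = 385.
Column 3: 92 + 32 + 72 + 137 + 52 = 385.
Column 4: 62 + 102 + 17 + 82 + 122 = 385.
Column 5: 132 + 47 + 112 + 27 + 64 = 382.
Main diagonal: 77 + 87 + 72 + 82 + 64 = 382.
Anti-diagonal: 132 + 102 + 72 + 42 + 37 = 385.

No — row 3 sums to 385 but row 5 sums to 382.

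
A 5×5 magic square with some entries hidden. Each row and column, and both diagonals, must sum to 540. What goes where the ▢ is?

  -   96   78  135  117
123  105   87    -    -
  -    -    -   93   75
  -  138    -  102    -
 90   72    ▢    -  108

144

From row 1, 540 − (96 + 78 + 135 + 117) gives (1,1) = 114.
Column 2 needs 540; the known cells sum to 411, so (3,2) = 129.
Main diagonal needs 540; the known cells sum to 429, so (3,3) = 111.
Anti-diagonal must total 540; the given cells sum to 456, so (2,4) = 84.
Row 2 must total 540; the given cells sum to 399, so (2,5) = 141.
From row 3, 540 − (129 + 111 + 93 + 75) gives (3,1) = 132.
Column 1 needs 540; the known cells sum to 459, so (4,1) = 81.
The remaining cell in column 4 is (5,4) = 540 − 414 = 126.
From column 5, 540 − (117 + 141 + 75 + 108) gives (4,5) = 99.
Row 4 must total 540; the given cells sum to 420, so (4,3) = 120.
Row 5 needs 540; the known cells sum to 396, so (5,3) = 144.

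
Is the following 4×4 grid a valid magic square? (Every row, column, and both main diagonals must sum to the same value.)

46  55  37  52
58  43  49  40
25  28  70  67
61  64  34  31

Row 1: 46 + 55 + 37 + 52 = 190.
Row 2: 58 + 43 + 49 + 40 = 190.
Row 3: 25 + 28 + 70 + 67 = 190.
Row 4: 61 + 64 + 34 + 31 = 190.
Column 1: 46 + 58 + 25 + 61 = 190.
Column 2: 55 + 43 + 28 + 64 = 190.
Column 3: 37 + 49 + 70 + 34 = 190.
Column 4: 52 + 40 + 67 + 31 = 190.
Main diagonal: 46 + 43 + 70 + 31 = 190.
Anti-diagonal: 52 + 49 + 28 + 61 = 190.
All lines sum to 190.

Yes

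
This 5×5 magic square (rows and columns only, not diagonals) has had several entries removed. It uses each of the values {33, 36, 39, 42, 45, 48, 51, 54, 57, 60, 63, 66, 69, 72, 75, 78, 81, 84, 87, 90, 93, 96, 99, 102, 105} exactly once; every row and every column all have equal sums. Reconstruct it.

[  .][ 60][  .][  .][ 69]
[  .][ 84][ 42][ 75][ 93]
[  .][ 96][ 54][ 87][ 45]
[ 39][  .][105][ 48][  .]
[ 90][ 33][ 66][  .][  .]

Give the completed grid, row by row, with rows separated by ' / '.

102 60 78 36 69 / 51 84 42 75 93 / 63 96 54 87 45 / 39 72 105 48 81 / 90 33 66 99 57

The 25 entries sum to 1725, so each line sums to 1725/5 = 345.
Using row 2: 84 + 42 + 75 + 93 + ? → (2,1) = 345 − 294 = 51.
Row 3 must total 345; the given cells sum to 282, so (3,1) = 63.
Column 1: 51 + 63 + 39 + 90 + ? = 345, so (1,1) = 102.
Column 2: 60 + 84 + 96 + 33 + ? = 345, so (4,2) = 72.
Column 3 must total 345; the given cells sum to 267, so (1,3) = 78.
From row 1, 345 − (102 + 60 + 78 + 69) gives (1,4) = 36.
Row 4 must total 345; the given cells sum to 264, so (4,5) = 81.
Column 4 must total 345; the given cells sum to 246, so (5,4) = 99.
The remaining cell in column 5 is (5,5) = 345 − 288 = 57.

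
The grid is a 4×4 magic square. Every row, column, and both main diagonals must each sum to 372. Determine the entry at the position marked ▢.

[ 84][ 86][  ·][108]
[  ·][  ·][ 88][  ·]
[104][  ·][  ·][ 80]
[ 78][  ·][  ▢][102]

100

Row 1 must total 372; the given cells sum to 278, so (1,3) = 94.
Column 1: 84 + 104 + 78 + ? = 372, so (2,1) = 106.
Column 4 needs 372; the known cells sum to 290, so (2,4) = 82.
Using anti-diagonal: 108 + 88 + 78 + ? → (3,2) = 372 − 274 = 98.
Using row 2: 106 + 88 + 82 + ? → (2,2) = 372 − 276 = 96.
Row 3 must total 372; the given cells sum to 282, so (3,3) = 90.
The remaining cell in column 2 is (4,2) = 372 − 280 = 92.
Column 3 must total 372; the given cells sum to 272, so (4,3) = 100.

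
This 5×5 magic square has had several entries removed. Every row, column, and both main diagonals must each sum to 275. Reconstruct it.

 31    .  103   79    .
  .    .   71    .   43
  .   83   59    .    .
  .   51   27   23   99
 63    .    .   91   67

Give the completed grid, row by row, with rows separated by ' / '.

The remaining cell in row 4 is (4,1) = 275 − 200 = 75.
From column 3, 275 − (103 + 71 + 59 + 27) gives (5,3) = 15.
From main diagonal, 275 − (31 + 59 + 23 + 67) gives (2,2) = 95.
Using row 5: 63 + 15 + 91 + 67 + ? → (5,2) = 275 − 236 = 39.
The remaining cell in column 2 is (1,2) = 275 − 268 = 7.
Using row 1: 31 + 7 + 103 + 79 + ? → (1,5) = 275 − 220 = 55.
From column 5, 275 − (55 + 43 + 99 + 67) gives (3,5) = 11.
From anti-diagonal, 275 − (55 + 59 + 51 + 63) gives (2,4) = 47.
Row 2 must total 275; the given cells sum to 256, so (2,1) = 19.
Column 1: 31 + 19 + 75 + 63 + ? = 275, so (3,1) = 87.
From column 4, 275 − (79 + 47 + 23 + 91) gives (3,4) = 35.

31 7 103 79 55 / 19 95 71 47 43 / 87 83 59 35 11 / 75 51 27 23 99 / 63 39 15 91 67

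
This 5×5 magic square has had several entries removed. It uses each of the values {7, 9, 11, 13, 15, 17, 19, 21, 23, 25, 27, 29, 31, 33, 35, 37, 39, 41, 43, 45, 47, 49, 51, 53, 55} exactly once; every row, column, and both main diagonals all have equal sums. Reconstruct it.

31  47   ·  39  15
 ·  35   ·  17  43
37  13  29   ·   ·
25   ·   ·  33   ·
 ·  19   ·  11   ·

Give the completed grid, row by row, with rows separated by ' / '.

31 47 23 39 15 / 9 35 51 17 43 / 37 13 29 55 21 / 25 41 7 33 49 / 53 19 45 11 27

The 25 entries sum to 775, so each line sums to 775/5 = 155.
Using row 1: 31 + 47 + 39 + 15 + ? → (1,3) = 155 − 132 = 23.
Using column 2: 47 + 35 + 13 + 19 + ? → (4,2) = 155 − 114 = 41.
Column 4 needs 155; the known cells sum to 100, so (3,4) = 55.
From main diagonal, 155 − (31 + 35 + 29 + 33) gives (5,5) = 27.
Anti-diagonal must total 155; the given cells sum to 102, so (5,1) = 53.
The remaining cell in row 3 is (3,5) = 155 − 134 = 21.
The remaining cell in row 5 is (5,3) = 155 − 110 = 45.
Column 1 needs 155; the known cells sum to 146, so (2,1) = 9.
From column 5, 155 − (15 + 43 + 21 + 27) gives (4,5) = 49.
Row 2 needs 155; the known cells sum to 104, so (2,3) = 51.
Row 4 must total 155; the given cells sum to 148, so (4,3) = 7.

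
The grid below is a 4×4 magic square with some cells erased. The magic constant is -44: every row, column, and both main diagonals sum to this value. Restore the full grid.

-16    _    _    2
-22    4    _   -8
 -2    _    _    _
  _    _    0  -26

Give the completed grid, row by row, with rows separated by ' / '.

The remaining cell in row 2 is (2,3) = -44 − (-26) = -18.
Column 1: -16 + (-22) + (-2) + ? = -44, so (4,1) = -4.
Using column 4: 2 + (-8) + (-26) + ? → (3,4) = -44 − (-32) = -12.
From main diagonal, -44 − (-16 + 4 + (-26)) gives (3,3) = -6.
Anti-diagonal needs -44; the known cells sum to -20, so (3,2) = -24.
Using row 4: -4 + 0 + (-26) + ? → (4,2) = -44 − (-30) = -14.
The remaining cell in column 2 is (1,2) = -44 − (-34) = -10.
Column 3 must total -44; the given cells sum to -24, so (1,3) = -20.

-16 -10 -20 2 / -22 4 -18 -8 / -2 -24 -6 -12 / -4 -14 0 -26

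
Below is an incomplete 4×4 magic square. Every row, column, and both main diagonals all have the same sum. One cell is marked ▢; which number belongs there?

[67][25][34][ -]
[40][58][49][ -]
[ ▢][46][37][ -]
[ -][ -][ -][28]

Main diagonal is complete and sums to 190; that is the magic constant.
The remaining cell in row 1 is (1,4) = 190 − 126 = 64.
Row 2 must total 190; the given cells sum to 147, so (2,4) = 43.
Column 2 must total 190; the given cells sum to 129, so (4,2) = 61.
Column 3: 34 + 49 + 37 + ? = 190, so (4,3) = 70.
The remaining cell in column 4 is (3,4) = 190 − 135 = 55.
Anti-diagonal: 64 + 49 + 46 + ? = 190, so (4,1) = 31.
Row 3 needs 190; the known cells sum to 138, so (3,1) = 52.

52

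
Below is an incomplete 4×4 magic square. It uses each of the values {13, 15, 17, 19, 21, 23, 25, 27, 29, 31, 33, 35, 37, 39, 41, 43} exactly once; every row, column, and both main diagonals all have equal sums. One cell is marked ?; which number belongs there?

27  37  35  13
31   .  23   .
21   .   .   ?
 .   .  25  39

19

The 16 entries sum to 448, so each line sums to 448/4 = 112.
The remaining cell in column 1 is (4,1) = 112 − 79 = 33.
Column 3 must total 112; the given cells sum to 83, so (3,3) = 29.
From main diagonal, 112 − (27 + 29 + 39) gives (2,2) = 17.
Anti-diagonal: 13 + 23 + 33 + ? = 112, so (3,2) = 43.
Row 2 needs 112; the known cells sum to 71, so (2,4) = 41.
Row 3 must total 112; the given cells sum to 93, so (3,4) = 19.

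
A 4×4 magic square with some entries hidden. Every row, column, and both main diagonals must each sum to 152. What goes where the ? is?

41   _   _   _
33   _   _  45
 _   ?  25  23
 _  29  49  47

Row 4: 29 + 49 + 47 + ? = 152, so (4,1) = 27.
The remaining cell in column 1 is (3,1) = 152 − 101 = 51.
Column 4 needs 152; the known cells sum to 115, so (1,4) = 37.
Main diagonal needs 152; the known cells sum to 113, so (2,2) = 39.
Row 2 needs 152; the known cells sum to 117, so (2,3) = 35.
From row 3, 152 − (51 + 25 + 23) gives (3,2) = 53.

53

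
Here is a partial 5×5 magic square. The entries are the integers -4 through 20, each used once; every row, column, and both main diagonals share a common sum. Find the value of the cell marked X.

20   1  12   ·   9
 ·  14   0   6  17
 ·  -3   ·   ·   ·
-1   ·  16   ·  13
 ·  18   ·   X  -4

15

The entries are -4 through 20, which sum to 200, so each line sums to 200/5 = 40.
Row 1: 20 + 1 + 12 + 9 + ? = 40, so (1,4) = -2.
Row 2 needs 40; the known cells sum to 37, so (2,1) = 3.
Using column 2: 1 + 14 + (-3) + 18 + ? → (4,2) = 40 − 30 = 10.
Column 5 needs 40; the known cells sum to 35, so (3,5) = 5.
The remaining cell in row 4 is (4,4) = 40 − 38 = 2.
The remaining cell in main diagonal is (3,3) = 40 − 32 = 8.
Anti-diagonal must total 40; the given cells sum to 33, so (5,1) = 7.
The remaining cell in column 1 is (3,1) = 40 − 29 = 11.
Column 3 must total 40; the given cells sum to 36, so (5,3) = 4.
The remaining cell in row 3 is (3,4) = 40 − 21 = 19.
The remaining cell in row 5 is (5,4) = 40 − 25 = 15.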